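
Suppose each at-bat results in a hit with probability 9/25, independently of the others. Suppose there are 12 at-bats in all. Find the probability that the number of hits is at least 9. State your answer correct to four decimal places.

X ~ Binomial(12, 0.36); P(X ≥ 9) = Σ C(12,k) p^k (1−p)^(12−k) over k:
  k=9: C(12,9)·0.36^9·0.64^3 = 0.005857
  k=10: C(12,10)·0.36^10·0.64^2 = 0.000988
  k=11: C(12,11)·0.36^11·0.64^1 = 0.000101
  k=12: C(12,12)·0.36^12·0.64^0 = 0.000005
Total = 0.006951

0.0070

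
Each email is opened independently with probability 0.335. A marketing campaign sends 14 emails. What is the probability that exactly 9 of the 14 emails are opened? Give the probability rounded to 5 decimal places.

X ~ Binomial(n=14, p=0.335).
P(X=9) = C(14,9) · p^9 · (1−p)^5
= 2002 · 5.3138e-05 · 0.13005 = 0.0138349

0.01383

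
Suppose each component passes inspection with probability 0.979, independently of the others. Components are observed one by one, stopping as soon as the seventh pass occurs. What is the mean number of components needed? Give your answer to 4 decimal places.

Y = total components until the seventh success; negative binomial with r=7, p=0.979.
E[Y] = r / p = 7 / 0.979 = 7.150153

7.1502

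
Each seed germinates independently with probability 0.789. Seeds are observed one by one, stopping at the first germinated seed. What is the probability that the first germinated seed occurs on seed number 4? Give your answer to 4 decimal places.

0.0074

Geometric (trials to first success), p = 0.789.
P(Y = 4) = (1−p)^3 · p = 0.0093939 · 0.789 = 0.007412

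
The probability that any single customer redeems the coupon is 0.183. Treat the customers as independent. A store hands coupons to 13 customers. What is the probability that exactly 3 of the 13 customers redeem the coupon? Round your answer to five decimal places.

0.23224

X ~ Binomial(n=13, p=0.183).
P(X=3) = C(13,3) · p^3 · (1−p)^10
= 286 · 0.0061285 · 0.1325 = 0.2322415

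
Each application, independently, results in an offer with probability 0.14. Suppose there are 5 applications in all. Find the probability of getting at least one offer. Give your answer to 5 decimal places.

0.52957

P(at least one) = 1 − P(none) = 1 − (1 − 0.14)^5
= 1 − 0.4704270 = 0.5295730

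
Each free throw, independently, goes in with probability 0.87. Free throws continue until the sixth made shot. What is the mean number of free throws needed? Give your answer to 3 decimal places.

6.897

Y = total free throws until the sixth success; negative binomial with r=6, p=0.87.
E[Y] = r / p = 6 / 0.87 = 6.89655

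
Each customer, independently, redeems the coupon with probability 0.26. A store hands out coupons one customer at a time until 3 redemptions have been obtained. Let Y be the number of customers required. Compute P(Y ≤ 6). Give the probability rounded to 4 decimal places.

0.1856

Finishing within 6 customers ⇔ at least 3 successes in the first 6. With X ~ Binomial(6, 0.26), P(Y ≤ 6) = 1 − P(X ≤ 2).
  k=0: C(6,0)·0.26^0·0.74^6 = 0.164206
  k=1: C(6,1)·0.26^1·0.74^5 = 0.346165
  k=2: C(6,2)·0.26^2·0.74^4 = 0.304064
1 − 0.814435 = 0.185565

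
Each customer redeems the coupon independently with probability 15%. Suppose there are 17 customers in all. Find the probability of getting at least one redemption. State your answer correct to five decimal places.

P(at least one) = 1 − P(none) = 1 − (1 − 0.15)^17
= 1 − 0.0631134 = 0.9368866

0.93689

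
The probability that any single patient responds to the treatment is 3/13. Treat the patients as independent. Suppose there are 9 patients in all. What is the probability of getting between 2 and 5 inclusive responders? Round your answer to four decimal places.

X ~ Binomial(9, 0.230769); P(2 ≤ X ≤ 5) = Σ C(9,k) p^k (1−p)^(9−k) over k:
  k=2: C(9,2)·0.230769^2·0.769231^7 = 0.305531
  k=3: C(9,3)·0.230769^3·0.769231^6 = 0.213871
  k=4: C(9,4)·0.230769^4·0.769231^5 = 0.096242
  k=5: C(9,5)·0.230769^5·0.769231^4 = 0.028873
Total = 0.644517

0.6445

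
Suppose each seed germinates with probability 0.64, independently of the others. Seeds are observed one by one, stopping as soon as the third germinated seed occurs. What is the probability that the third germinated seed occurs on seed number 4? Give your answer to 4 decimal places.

Y = trial on which the third success occurs; negative binomial, r=3, p=0.64.
P(Y=4) = C(3,2) · p^3 · (1−p)^1
= 3 · 0.26214 · 0.36 = 0.283116

0.2831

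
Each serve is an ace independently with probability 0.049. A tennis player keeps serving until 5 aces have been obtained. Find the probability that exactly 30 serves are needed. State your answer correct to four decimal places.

0.0019

Y = trial on which the fifth success occurs; negative binomial, r=5, p=0.049.
P(Y=30) = C(29,4) · p^5 · (1−p)^25
= 23751 · 2.8248e-07 · 0.28478 = 0.001911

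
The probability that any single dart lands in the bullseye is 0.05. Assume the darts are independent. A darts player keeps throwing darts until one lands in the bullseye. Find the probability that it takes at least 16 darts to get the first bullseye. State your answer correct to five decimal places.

Y = number of darts to the first success; geometric, p = 0.05.
P(Y > 15) = P(first 15 all fail) = (1−p)^15 = 0.4632912

0.46329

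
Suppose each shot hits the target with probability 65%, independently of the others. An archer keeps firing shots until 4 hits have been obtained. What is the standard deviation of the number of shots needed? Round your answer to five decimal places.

1.82033

Y = total shots until the fourth success; negative binomial with r=4, p=0.65.
SD(Y) = √[r(1−p)/p²] = √(3.3136095) = 1.8203322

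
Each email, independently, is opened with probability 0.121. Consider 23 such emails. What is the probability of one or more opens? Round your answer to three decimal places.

P(at least one) = 1 − P(none) = 1 − (1 − 0.121)^23
= 1 − 0.05149 = 0.94851

0.949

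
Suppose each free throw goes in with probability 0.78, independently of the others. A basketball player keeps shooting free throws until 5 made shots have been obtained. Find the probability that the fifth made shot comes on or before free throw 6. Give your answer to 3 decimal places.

0.606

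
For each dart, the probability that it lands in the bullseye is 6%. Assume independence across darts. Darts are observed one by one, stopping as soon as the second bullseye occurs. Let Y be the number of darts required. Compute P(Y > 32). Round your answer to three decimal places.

Needing more than 32 darts ⇔ fewer than 2 successes in the first 32. With X ~ Binomial(32, 0.06), P(Y > 32) = P(X ≤ 1).
  k=0: C(32,0)·0.06^0·0.94^32 = 0.13807
  k=1: C(32,1)·0.06^1·0.94^31 = 0.28201
P(X ≤ 1) = 0.42008

0.420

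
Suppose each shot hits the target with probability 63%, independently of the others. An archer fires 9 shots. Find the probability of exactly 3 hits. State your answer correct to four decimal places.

0.0539

X ~ Binomial(n=9, p=0.63).
P(X=3) = C(9,3) · p^3 · (1−p)^6
= 84 · 0.25005 · 0.0025657 = 0.053890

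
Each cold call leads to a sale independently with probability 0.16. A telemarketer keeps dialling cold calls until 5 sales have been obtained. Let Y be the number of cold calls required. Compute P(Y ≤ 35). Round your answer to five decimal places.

0.67912

Finishing within 35 cold calls ⇔ at least 5 successes in the first 35. With X ~ Binomial(35, 0.16), P(Y ≤ 35) = 1 − P(X ≤ 4).
  k=0: C(35,0)·0.16^0·0.84^35 = 0.0022376
  k=1: C(35,1)·0.16^1·0.84^34 = 0.0149171
  k=2: C(35,2)·0.16^2·0.84^33 = 0.0483029
  k=3: C(35,3)·0.16^3·0.84^32 = 0.1012061
  k=4: C(35,4)·0.16^4·0.84^31 = 0.1542188
1 − 0.3208825 = 0.6791175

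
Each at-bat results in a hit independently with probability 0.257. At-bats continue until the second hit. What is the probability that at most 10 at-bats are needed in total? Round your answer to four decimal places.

Finishing within 10 at-bats ⇔ at least 2 successes in the first 10. With X ~ Binomial(10, 0.257), P(Y ≤ 10) = 1 − P(X ≤ 1).
  k=0: C(10,0)·0.257^0·0.743^10 = 0.051273
  k=1: C(10,1)·0.257^1·0.743^9 = 0.177351
1 − 0.228623 = 0.771377

0.7714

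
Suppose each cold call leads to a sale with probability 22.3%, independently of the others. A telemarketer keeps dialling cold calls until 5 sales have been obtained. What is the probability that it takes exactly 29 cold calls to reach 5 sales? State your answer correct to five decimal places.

Y = trial on which the fifth success occurs; negative binomial, r=5, p=0.223.
P(Y=29) = C(28,4) · p^5 · (1−p)^24
= 20475 · 0.00055147 · 0.0023448 = 0.0264760

0.02648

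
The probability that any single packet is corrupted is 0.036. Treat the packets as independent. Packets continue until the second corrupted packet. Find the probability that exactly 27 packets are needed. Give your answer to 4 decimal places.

0.0135

Y = trial on which the second success occurs; negative binomial, r=2, p=0.036.
P(Y=27) = C(26,1) · p^2 · (1−p)^25
= 26 · 0.001296 · 0.39988 = 0.013474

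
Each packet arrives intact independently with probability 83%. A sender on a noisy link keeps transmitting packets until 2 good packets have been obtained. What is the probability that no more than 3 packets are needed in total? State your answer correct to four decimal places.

0.9231

Finishing within 3 packets ⇔ at least 2 successes in the first 3. With X ~ Binomial(3, 0.83), P(Y ≤ 3) = 1 − P(X ≤ 1).
  k=0: C(3,0)·0.83^0·0.17^3 = 0.004913
  k=1: C(3,1)·0.83^1·0.17^2 = 0.071961
1 − 0.076874 = 0.923126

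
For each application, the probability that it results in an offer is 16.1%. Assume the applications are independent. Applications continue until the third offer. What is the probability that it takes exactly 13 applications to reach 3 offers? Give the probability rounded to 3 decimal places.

0.048

Y = trial on which the third success occurs; negative binomial, r=3, p=0.161.
P(Y=13) = C(12,2) · p^3 · (1−p)^10
= 66 · 0.0041733 · 0.17283 = 0.04760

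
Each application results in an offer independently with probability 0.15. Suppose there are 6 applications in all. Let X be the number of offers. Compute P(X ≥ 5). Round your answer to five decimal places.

0.00040

X ~ Binomial(6, 0.15); P(X ≥ 5) = Σ C(6,k) p^k (1−p)^(6−k) over k:
  k=5: C(6,5)·0.15^5·0.85^1 = 0.0003873
  k=6: C(6,6)·0.15^6·0.85^0 = 0.0000114
Total = 0.0003987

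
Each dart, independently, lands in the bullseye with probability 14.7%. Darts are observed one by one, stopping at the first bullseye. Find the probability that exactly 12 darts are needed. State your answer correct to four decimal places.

0.0256

Geometric (trials to first success), p = 0.147.
P(Y = 12) = (1−p)^11 · p = 0.17396 · 0.147 = 0.025572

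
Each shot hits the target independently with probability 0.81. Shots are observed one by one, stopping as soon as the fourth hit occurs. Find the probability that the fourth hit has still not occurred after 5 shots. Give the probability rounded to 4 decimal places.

Needing more than 5 shots ⇔ fewer than 4 successes in the first 5. With X ~ Binomial(5, 0.81), P(Y > 5) = P(X ≤ 3).
  k=0: C(5,0)·0.81^0·0.19^5 = 0.000248
  k=1: C(5,1)·0.81^1·0.19^4 = 0.005278
  k=2: C(5,2)·0.81^2·0.19^3 = 0.045002
  k=3: C(5,3)·0.81^3·0.19^2 = 0.191850
P(X ≤ 3) = 0.242378

0.2424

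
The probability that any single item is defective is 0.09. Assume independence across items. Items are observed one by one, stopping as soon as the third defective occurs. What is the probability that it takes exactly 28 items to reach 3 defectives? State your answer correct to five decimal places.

Y = trial on which the third success occurs; negative binomial, r=3, p=0.09.
P(Y=28) = C(27,2) · p^3 · (1−p)^25
= 351 · 0.000729 · 0.094631 = 0.0242142

0.02421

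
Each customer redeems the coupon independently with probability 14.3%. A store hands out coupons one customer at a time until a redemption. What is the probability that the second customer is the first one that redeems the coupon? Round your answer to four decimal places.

0.1226

Geometric (trials to first success), p = 0.143.
P(Y = 2) = (1−p)^1 · p = 0.857 · 0.143 = 0.122551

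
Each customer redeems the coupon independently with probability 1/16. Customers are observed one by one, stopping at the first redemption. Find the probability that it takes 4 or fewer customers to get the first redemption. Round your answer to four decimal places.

0.2275

Y = number of customers to the first success; geometric, p = 0.0625.
P(Y ≤ 4) = 1 − (1−p)^4 = 1 − 0.772476 = 0.227524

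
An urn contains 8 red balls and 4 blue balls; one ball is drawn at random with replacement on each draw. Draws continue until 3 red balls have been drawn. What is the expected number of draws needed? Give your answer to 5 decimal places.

Y = total draws until the third success; negative binomial with r=3, p=0.666667.
E[Y] = r / p = 3 / 0.666667 = 4.5000000

4.50000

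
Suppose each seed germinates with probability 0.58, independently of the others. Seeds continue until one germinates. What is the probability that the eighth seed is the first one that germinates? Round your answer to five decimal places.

0.00134

Geometric (trials to first success), p = 0.58.
P(Y = 8) = (1−p)^7 · p = 0.0023054 · 0.58 = 0.0013371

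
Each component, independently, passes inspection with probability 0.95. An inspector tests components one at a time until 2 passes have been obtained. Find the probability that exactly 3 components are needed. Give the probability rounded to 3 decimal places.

0.090

Y = trial on which the second success occurs; negative binomial, r=2, p=0.95.
P(Y=3) = C(2,1) · p^2 · (1−p)^1
= 2 · 0.9025 · 0.05 = 0.09025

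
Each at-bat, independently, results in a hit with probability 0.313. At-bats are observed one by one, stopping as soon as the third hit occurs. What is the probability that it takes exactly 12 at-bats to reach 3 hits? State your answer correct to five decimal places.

0.05749

Y = trial on which the third success occurs; negative binomial, r=3, p=0.313.
P(Y=12) = C(11,2) · p^3 · (1−p)^9
= 55 · 0.030664 · 0.034089 = 0.0574919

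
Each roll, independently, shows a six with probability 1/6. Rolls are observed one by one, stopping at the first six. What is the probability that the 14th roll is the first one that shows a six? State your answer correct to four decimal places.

0.0156

Geometric (trials to first success), p = 0.166667.
P(Y = 14) = (1−p)^13 · p = 0.093464 · 0.166667 = 0.015577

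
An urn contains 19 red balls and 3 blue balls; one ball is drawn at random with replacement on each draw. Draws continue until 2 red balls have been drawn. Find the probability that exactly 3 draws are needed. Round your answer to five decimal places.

0.20342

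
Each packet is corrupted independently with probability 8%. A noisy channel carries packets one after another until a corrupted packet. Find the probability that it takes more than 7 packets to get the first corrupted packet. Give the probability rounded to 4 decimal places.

Y = number of packets to the first success; geometric, p = 0.08.
P(Y > 7) = P(first 7 all fail) = (1−p)^7 = 0.557847

0.5578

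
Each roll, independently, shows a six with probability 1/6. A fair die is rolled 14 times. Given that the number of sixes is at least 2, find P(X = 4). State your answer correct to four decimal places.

X ~ Binomial(14, 0.166667). Want P(X=4 | X≥2) = P(X=4) / P(X≥2).
P(X=4) = C(14,4)·0.166667^4·0.833333^10 = 0.124743
P(X≥2) = 1 − 0.077887 − 0.218082 = 0.704031
Ratio = 0.124743 / 0.704031 = 0.177184

0.1772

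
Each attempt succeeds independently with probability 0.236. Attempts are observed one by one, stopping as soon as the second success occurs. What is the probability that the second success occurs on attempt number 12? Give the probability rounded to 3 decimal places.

0.042

Y = trial on which the second success occurs; negative binomial, r=2, p=0.236.
P(Y=12) = C(11,1) · p^2 · (1−p)^10
= 11 · 0.055696 · 0.067754 = 0.04151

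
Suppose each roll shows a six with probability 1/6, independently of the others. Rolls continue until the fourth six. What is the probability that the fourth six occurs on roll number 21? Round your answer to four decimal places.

Y = trial on which the fourth success occurs; negative binomial, r=4, p=0.166667.
P(Y=21) = C(20,3) · p^4 · (1−p)^17
= 1140 · 0.0007716 · 0.045073 = 0.039648

0.0396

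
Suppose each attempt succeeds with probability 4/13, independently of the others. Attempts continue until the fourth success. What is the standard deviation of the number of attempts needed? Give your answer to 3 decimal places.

5.408

Y = total attempts until the fourth success; negative binomial with r=4, p=0.307692.
SD(Y) = √[r(1−p)/p²] = √(29.25000) = 5.40833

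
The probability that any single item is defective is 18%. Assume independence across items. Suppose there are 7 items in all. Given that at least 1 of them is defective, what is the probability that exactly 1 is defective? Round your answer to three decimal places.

X ~ Binomial(7, 0.18). Want P(X=1 | X≥1) = P(X=1) / P(X≥1).
P(X=1) = C(7,1)·0.18^1·0.82^6 = 0.38305
P(X≥1) = 1 − 0.24929 = 0.75071
Ratio = 0.38305 / 0.75071 = 0.51025

0.510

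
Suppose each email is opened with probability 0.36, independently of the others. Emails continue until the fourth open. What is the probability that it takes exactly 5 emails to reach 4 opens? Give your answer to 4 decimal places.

0.0430

Y = trial on which the fourth success occurs; negative binomial, r=4, p=0.36.
P(Y=5) = C(4,3) · p^4 · (1−p)^1
= 4 · 0.016796 · 0.64 = 0.042998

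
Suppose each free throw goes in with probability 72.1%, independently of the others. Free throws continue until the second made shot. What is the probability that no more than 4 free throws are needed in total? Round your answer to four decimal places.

0.9313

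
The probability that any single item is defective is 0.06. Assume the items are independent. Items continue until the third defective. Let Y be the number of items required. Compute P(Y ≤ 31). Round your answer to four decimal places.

0.2842

Finishing within 31 items ⇔ at least 3 successes in the first 31. With X ~ Binomial(31, 0.06), P(Y ≤ 31) = 1 − P(X ≤ 2).
  k=0: C(31,0)·0.06^0·0.94^31 = 0.146880
  k=1: C(31,1)·0.06^1·0.94^30 = 0.290635
  k=2: C(31,2)·0.06^2·0.94^29 = 0.278268
1 − 0.715784 = 0.284216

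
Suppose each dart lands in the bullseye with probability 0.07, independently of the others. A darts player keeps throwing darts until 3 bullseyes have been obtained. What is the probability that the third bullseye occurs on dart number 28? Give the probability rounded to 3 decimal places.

0.020

Y = trial on which the third success occurs; negative binomial, r=3, p=0.07.
P(Y=28) = C(27,2) · p^3 · (1−p)^25
= 351 · 0.000343 · 0.16296 = 0.01962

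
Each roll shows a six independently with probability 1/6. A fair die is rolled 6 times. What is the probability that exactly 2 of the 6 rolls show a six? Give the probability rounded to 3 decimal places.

X ~ Binomial(n=6, p=0.166667).
P(X=2) = C(6,2) · p^2 · (1−p)^4
= 15 · 0.027778 · 0.48225 = 0.20094

0.201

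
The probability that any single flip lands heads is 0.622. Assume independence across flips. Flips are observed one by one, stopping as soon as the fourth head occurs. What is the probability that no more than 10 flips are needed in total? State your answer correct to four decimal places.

0.9599

Finishing within 10 flips ⇔ at least 4 successes in the first 10. With X ~ Binomial(10, 0.622), P(Y ≤ 10) = 1 − P(X ≤ 3).
  k=0: C(10,0)·0.622^0·0.378^10 = 0.000060
  k=1: C(10,1)·0.622^1·0.378^9 = 0.000980
  k=2: C(10,2)·0.622^2·0.378^8 = 0.007257
  k=3: C(10,3)·0.622^3·0.378^7 = 0.031842
1 − 0.040138 = 0.959862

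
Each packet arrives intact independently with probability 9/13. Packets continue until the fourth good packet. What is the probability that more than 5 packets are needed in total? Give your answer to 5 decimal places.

Needing more than 5 packets ⇔ fewer than 4 successes in the first 5. With X ~ Binomial(5, 0.692308), P(Y > 5) = P(X ≤ 3).
  k=0: C(5,0)·0.692308^0·0.307692^5 = 0.0027579
  k=1: C(5,1)·0.692308^1·0.307692^4 = 0.0310267
  k=2: C(5,2)·0.692308^2·0.307692^3 = 0.1396202
  k=3: C(5,3)·0.692308^3·0.307692^2 = 0.3141454
P(X ≤ 3) = 0.4875503

0.48755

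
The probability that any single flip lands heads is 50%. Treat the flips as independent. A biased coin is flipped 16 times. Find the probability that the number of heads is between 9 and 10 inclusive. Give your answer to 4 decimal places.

0.2968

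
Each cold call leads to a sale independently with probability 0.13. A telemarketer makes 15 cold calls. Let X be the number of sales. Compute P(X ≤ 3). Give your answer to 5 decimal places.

0.87959

X ~ Binomial(15, 0.13); P(X ≤ 3) = Σ C(15,k) p^k (1−p)^(15−k) over k:
  k=0: C(15,0)·0.13^0·0.87^15 = 0.1238194
  k=1: C(15,1)·0.13^1·0.87^14 = 0.2775263
  k=2: C(15,2)·0.13^2·0.87^13 = 0.2902861
  k=3: C(15,3)·0.13^3·0.87^12 = 0.1879631
Total = 0.8795949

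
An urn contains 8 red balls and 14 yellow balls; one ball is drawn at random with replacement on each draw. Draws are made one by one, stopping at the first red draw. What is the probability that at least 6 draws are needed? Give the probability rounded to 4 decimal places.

0.1044

Y = number of draws to the first success; geometric, p = 0.363636.
P(Y > 5) = P(first 5 all fail) = (1−p)^5 = 0.104358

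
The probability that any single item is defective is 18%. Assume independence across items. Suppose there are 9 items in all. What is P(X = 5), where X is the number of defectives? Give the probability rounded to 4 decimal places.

X ~ Binomial(n=9, p=0.18).
P(X=5) = C(9,5) · p^5 · (1−p)^4
= 126 · 0.00018896 · 0.45212 = 0.010764

0.0108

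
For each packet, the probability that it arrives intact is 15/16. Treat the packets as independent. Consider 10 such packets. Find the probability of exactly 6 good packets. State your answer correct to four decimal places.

0.0022

X ~ Binomial(n=10, p=0.9375).
P(X=6) = C(10,6) · p^6 · (1−p)^4
= 210 · 0.67893 · 1.5259e-05 = 0.002176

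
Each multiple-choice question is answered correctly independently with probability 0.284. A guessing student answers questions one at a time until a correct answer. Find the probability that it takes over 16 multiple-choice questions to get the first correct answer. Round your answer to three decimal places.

Y = number of multiple-choice questions to the first success; geometric, p = 0.284.
P(Y > 16) = P(first 16 all fail) = (1−p)^16 = 0.00477

0.005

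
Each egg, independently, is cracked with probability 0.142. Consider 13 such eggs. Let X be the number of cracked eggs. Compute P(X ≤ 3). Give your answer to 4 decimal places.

X ~ Binomial(13, 0.142); P(X ≤ 3) = Σ C(13,k) p^k (1−p)^(13−k) over k:
  k=0: C(13,0)·0.142^0·0.858^13 = 0.136564
  k=1: C(13,1)·0.142^1·0.858^12 = 0.293819
  k=2: C(13,2)·0.142^2·0.858^11 = 0.291764
  k=3: C(13,3)·0.142^3·0.858^10 = 0.177053
Total = 0.899199

0.8992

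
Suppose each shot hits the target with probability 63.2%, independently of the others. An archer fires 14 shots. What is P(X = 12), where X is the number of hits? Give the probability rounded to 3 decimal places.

0.050

X ~ Binomial(n=14, p=0.632).
P(X=12) = C(14,12) · p^12 · (1−p)^2
= 91 · 0.0040607 · 0.13542 = 0.05004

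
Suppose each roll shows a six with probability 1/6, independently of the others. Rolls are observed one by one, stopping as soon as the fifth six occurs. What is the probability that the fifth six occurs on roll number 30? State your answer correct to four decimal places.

Y = trial on which the fifth success occurs; negative binomial, r=5, p=0.166667.
P(Y=30) = C(29,4) · p^5 · (1−p)^25
= 23751 · 0.0001286 · 0.010483 = 0.032018

0.0320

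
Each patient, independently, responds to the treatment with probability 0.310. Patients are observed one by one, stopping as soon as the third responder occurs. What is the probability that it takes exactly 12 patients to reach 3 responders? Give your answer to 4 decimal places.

Y = trial on which the third success occurs; negative binomial, r=3, p=0.31.
P(Y=12) = C(11,2) · p^3 · (1−p)^9
= 55 · 0.029791 · 0.035452 = 0.058088

0.0581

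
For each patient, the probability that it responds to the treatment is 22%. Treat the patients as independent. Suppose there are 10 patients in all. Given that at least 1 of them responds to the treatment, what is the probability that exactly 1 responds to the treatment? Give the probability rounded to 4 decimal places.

X ~ Binomial(10, 0.22). Want P(X=1 | X≥1) = P(X=1) / P(X≥1).
P(X=1) = C(10,1)·0.22^1·0.78^9 = 0.235112
P(X≥1) = 1 − 0.083358 = 0.916642
Ratio = 0.235112 / 0.916642 = 0.256492

0.2565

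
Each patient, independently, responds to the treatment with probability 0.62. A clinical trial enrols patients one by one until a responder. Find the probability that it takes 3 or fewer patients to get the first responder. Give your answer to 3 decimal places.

Y = number of patients to the first success; geometric, p = 0.62.
P(Y ≤ 3) = 1 − (1−p)^3 = 1 − 0.05487 = 0.94513

0.945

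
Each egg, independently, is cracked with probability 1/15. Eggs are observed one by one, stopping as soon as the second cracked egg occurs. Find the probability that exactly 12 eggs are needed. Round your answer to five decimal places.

Y = trial on which the second success occurs; negative binomial, r=2, p=0.066667.
P(Y=12) = C(11,1) · p^2 · (1−p)^10
= 11 · 0.0044444 · 0.50161 = 0.0245232

0.02452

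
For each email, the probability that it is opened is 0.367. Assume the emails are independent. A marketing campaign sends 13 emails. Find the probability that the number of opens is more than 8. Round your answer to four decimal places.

X ~ Binomial(13, 0.367); P(X ≥ 9) = Σ C(13,k) p^k (1−p)^(13−k) over k:
  k=9: C(13,9)·0.367^9·0.633^4 = 0.013865
  k=10: C(13,10)·0.367^10·0.633^3 = 0.003215
  k=11: C(13,11)·0.367^11·0.633^2 = 0.000508
  k=12: C(13,12)·0.367^12·0.633^1 = 0.000049
  k=13: C(13,13)·0.367^13·0.633^0 = 0.000002
Total = 0.017640

0.0176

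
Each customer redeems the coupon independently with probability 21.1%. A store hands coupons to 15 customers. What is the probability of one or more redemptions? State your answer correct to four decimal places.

P(at least one) = 1 − P(none) = 1 − (1 − 0.211)^15
= 1 − 0.028586 = 0.971414

0.9714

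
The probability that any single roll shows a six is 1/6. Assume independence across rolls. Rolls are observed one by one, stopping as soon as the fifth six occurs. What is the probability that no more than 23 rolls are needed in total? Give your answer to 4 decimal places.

Finishing within 23 rolls ⇔ at least 5 successes in the first 23. With X ~ Binomial(23, 0.166667), P(Y ≤ 23) = 1 − P(X ≤ 4).
  k=0: C(23,0)·0.166667^0·0.833333^23 = 0.015095
  k=1: C(23,1)·0.166667^1·0.833333^22 = 0.069437
  k=2: C(23,2)·0.166667^2·0.833333^21 = 0.152761
  k=3: C(23,3)·0.166667^3·0.833333^20 = 0.213865
  k=4: C(23,4)·0.166667^4·0.833333^19 = 0.213865
1 − 0.665023 = 0.334977

0.3350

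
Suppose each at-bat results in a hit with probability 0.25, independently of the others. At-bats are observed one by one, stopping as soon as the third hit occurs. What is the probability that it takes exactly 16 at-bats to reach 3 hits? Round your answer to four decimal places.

0.0390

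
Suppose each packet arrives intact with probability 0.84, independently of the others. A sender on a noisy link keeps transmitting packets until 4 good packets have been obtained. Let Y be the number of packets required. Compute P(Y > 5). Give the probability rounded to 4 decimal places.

Needing more than 5 packets ⇔ fewer than 4 successes in the first 5. With X ~ Binomial(5, 0.84), P(Y > 5) = P(X ≤ 3).
  k=0: C(5,0)·0.84^0·0.16^5 = 0.000105
  k=1: C(5,1)·0.84^1·0.16^4 = 0.002753
  k=2: C(5,2)·0.84^2·0.16^3 = 0.028901
  k=3: C(5,3)·0.84^3·0.16^2 = 0.151732
P(X ≤ 3) = 0.183491

0.1835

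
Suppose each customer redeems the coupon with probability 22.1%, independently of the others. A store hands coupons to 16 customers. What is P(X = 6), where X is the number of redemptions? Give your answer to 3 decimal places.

X ~ Binomial(n=16, p=0.221).
P(X=6) = C(16,6) · p^6 · (1−p)^10
= 8008 · 0.00011651 · 0.082295 = 0.07678

0.077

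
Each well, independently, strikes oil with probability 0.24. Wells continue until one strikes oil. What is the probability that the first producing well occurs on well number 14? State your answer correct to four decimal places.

Geometric (trials to first success), p = 0.24.
P(Y = 14) = (1−p)^13 · p = 0.028221 · 0.24 = 0.006773

0.0068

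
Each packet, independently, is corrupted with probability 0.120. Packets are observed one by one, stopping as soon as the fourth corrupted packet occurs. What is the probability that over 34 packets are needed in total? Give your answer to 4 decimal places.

0.4047

Needing more than 34 packets ⇔ fewer than 4 successes in the first 34. With X ~ Binomial(34, 0.12), P(Y > 34) = P(X ≤ 3).
  k=0: C(34,0)·0.12^0·0.88^34 = 0.012954
  k=1: C(34,1)·0.12^1·0.88^33 = 0.060060
  k=2: C(34,2)·0.12^2·0.88^32 = 0.135136
  k=3: C(34,3)·0.12^3·0.88^31 = 0.196561
P(X ≤ 3) = 0.404712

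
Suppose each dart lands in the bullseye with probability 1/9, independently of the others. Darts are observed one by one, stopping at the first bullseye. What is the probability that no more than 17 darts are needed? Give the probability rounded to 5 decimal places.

Y = number of darts to the first success; geometric, p = 0.111111.
P(Y ≤ 17) = 1 − (1−p)^17 = 1 − 0.1350228 = 0.8649772

0.86498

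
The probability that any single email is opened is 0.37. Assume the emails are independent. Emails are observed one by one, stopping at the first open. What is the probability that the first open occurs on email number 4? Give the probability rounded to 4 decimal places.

Geometric (trials to first success), p = 0.37.
P(Y = 4) = (1−p)^3 · p = 0.25005 · 0.37 = 0.092517

0.0925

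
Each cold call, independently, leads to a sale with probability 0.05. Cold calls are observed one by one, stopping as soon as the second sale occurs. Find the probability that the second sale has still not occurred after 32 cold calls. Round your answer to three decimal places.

0.520

Needing more than 32 cold calls ⇔ fewer than 2 successes in the first 32. With X ~ Binomial(32, 0.05), P(Y > 32) = P(X ≤ 1).
  k=0: C(32,0)·0.05^0·0.95^32 = 0.19371
  k=1: C(32,1)·0.05^1·0.95^31 = 0.32625
P(X ≤ 1) = 0.51996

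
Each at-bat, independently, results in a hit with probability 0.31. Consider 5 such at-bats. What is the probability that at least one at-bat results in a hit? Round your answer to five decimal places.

P(at least one) = 1 − P(none) = 1 − (1 − 0.31)^5
= 1 − 0.1564031 = 0.8435969

0.84360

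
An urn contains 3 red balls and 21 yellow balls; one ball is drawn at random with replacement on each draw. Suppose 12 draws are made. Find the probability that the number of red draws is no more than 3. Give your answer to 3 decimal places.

X ~ Binomial(12, 0.125); P(X ≤ 3) = Σ C(12,k) p^k (1−p)^(12−k) over k:
  k=0: C(12,0)·0.125^0·0.875^12 = 0.20142
  k=1: C(12,1)·0.125^1·0.875^11 = 0.34529
  k=2: C(12,2)·0.125^2·0.875^10 = 0.27130
  k=3: C(12,3)·0.125^3·0.875^9 = 0.12919
Total = 0.94719

0.947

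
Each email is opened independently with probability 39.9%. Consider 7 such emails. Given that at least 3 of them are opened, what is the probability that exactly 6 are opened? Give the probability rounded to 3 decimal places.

X ~ Binomial(7, 0.399). Want P(X=6 | X≥3) = P(X=6) / P(X≥3).
P(X=6) = C(7,6)·0.399^6·0.601^1 = 0.01698
P(X≥3) = 1 − 0.02832 − 0.13162 − 0.26214 = 0.57792
Ratio = 0.01698 / 0.57792 = 0.02937

0.029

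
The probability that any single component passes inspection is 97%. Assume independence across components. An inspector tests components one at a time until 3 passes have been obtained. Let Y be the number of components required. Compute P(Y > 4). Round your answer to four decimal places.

Needing more than 4 components ⇔ fewer than 3 successes in the first 4. With X ~ Binomial(4, 0.97), P(Y > 4) = P(X ≤ 2).
  k=0: C(4,0)·0.97^0·0.03^4 = 0.000001
  k=1: C(4,1)·0.97^1·0.03^3 = 0.000105
  k=2: C(4,2)·0.97^2·0.03^2 = 0.005081
P(X ≤ 2) = 0.005186

0.0052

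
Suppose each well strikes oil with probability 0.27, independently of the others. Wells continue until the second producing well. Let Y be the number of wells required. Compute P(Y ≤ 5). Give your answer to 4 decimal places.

0.4093

Finishing within 5 wells ⇔ at least 2 successes in the first 5. With X ~ Binomial(5, 0.27), P(Y ≤ 5) = 1 − P(X ≤ 1).
  k=0: C(5,0)·0.27^0·0.73^5 = 0.207307
  k=1: C(5,1)·0.27^1·0.73^4 = 0.383376
1 − 0.590683 = 0.409317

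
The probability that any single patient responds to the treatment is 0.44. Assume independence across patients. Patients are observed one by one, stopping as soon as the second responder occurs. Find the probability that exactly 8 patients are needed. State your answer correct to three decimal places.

0.042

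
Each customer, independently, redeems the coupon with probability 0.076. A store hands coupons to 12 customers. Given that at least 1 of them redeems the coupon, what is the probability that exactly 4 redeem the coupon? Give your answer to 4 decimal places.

X ~ Binomial(12, 0.076). Want P(X=4 | X≥1) = P(X=4) / P(X≥1).
P(X=4) = C(12,4)·0.076^4·0.924^8 = 0.008775
P(X≥1) = 1 − 0.387314 = 0.612686
Ratio = 0.008775 / 0.612686 = 0.014322

0.0143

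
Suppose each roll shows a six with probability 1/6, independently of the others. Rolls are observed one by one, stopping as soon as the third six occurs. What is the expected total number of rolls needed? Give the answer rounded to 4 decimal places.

18.0000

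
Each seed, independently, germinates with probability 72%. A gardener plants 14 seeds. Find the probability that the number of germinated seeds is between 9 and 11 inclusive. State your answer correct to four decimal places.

0.6249

X ~ Binomial(14, 0.72); P(9 ≤ X ≤ 11) = Σ C(14,k) p^k (1−p)^(14−k) over k:
  k=9: C(14,9)·0.72^9·0.28^5 = 0.179162
  k=10: C(14,10)·0.72^10·0.28^4 = 0.230352
  k=11: C(14,11)·0.72^11·0.28^3 = 0.215394
Total = 0.624908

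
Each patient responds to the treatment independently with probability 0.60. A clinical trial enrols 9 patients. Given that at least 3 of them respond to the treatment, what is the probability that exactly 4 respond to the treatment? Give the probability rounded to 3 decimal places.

X ~ Binomial(9, 0.60). Want P(X=4 | X≥3) = P(X=4) / P(X≥3).
P(X=4) = C(9,4)·0.60^4·0.40^5 = 0.16722
P(X≥3) = 1 − 0.00026 − 0.00354 − 0.02123 = 0.97497
Ratio = 0.16722 / 0.97497 = 0.17151

0.172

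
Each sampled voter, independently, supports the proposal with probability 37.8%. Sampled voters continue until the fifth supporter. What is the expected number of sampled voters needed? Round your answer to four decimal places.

Y = total sampled voters until the fifth success; negative binomial with r=5, p=0.378.
E[Y] = r / p = 5 / 0.378 = 13.227513

13.2275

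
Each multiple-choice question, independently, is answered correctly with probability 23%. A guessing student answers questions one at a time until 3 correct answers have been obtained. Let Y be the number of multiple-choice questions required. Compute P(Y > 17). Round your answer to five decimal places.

Needing more than 17 multiple-choice questions ⇔ fewer than 3 successes in the first 17. With X ~ Binomial(17, 0.23), P(Y > 17) = P(X ≤ 2).
  k=0: C(17,0)·0.23^0·0.77^17 = 0.0117582
  k=1: C(17,1)·0.23^1·0.77^16 = 0.0597074
  k=2: C(17,2)·0.23^2·0.77^15 = 0.1426775
P(X ≤ 2) = 0.2141432

0.21414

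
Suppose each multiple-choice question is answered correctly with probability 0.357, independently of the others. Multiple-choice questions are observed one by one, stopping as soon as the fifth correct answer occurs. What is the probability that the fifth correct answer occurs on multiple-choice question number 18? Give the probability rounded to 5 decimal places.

0.04433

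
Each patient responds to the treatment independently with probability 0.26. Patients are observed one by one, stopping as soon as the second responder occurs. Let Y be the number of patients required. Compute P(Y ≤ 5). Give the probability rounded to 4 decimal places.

Finishing within 5 patients ⇔ at least 2 successes in the first 5. With X ~ Binomial(5, 0.26), P(Y ≤ 5) = 1 − P(X ≤ 1).
  k=0: C(5,0)·0.26^0·0.74^5 = 0.221901
  k=1: C(5,1)·0.26^1·0.74^4 = 0.389825
1 − 0.611726 = 0.388274

0.3883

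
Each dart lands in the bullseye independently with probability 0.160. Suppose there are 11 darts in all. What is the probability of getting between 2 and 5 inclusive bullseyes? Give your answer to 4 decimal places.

0.5415

X ~ Binomial(11, 0.16); P(2 ≤ X ≤ 5) = Σ C(11,k) p^k (1−p)^(11−k) over k:
  k=2: C(11,2)·0.16^2·0.84^9 = 0.293168
  k=3: C(11,3)·0.16^3·0.84^8 = 0.167524
  k=4: C(11,4)·0.16^4·0.84^7 = 0.063819
  k=5: C(11,5)·0.16^5·0.84^6 = 0.017018
Total = 0.541529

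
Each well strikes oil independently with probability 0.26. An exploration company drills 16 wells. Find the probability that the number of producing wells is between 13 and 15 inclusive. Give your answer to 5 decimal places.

X ~ Binomial(16, 0.26); P(13 ≤ X ≤ 15) = Σ C(16,k) p^k (1−p)^(16−k) over k:
  k=13: C(16,13)·0.26^13·0.74^3 = 0.0000056
  k=14: C(16,14)·0.26^14·0.74^2 = 0.0000004
  k=15: C(16,15)·0.26^15·0.74^1 = 0.0000000
Total = 0.0000061

0.00001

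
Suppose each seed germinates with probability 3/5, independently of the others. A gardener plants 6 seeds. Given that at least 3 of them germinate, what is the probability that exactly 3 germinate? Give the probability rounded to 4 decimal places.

0.3368

X ~ Binomial(6, 0.60). Want P(X=3 | X≥3) = P(X=3) / P(X≥3).
P(X=3) = C(6,3)·0.60^3·0.40^3 = 0.276480
P(X≥3) = 1 − 0.004096 − 0.036864 − 0.138240 = 0.820800
Ratio = 0.276480 / 0.820800 = 0.336842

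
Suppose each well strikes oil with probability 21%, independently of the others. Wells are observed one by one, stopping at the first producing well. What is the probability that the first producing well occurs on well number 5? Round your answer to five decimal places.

Geometric (trials to first success), p = 0.21.
P(Y = 5) = (1−p)^4 · p = 0.3895 · 0.21 = 0.0817952

0.08180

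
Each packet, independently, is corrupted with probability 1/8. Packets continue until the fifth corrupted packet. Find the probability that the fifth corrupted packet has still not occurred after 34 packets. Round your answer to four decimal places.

Needing more than 34 packets ⇔ fewer than 5 successes in the first 34. With X ~ Binomial(34, 0.125), P(Y > 34) = P(X ≤ 4).
  k=0: C(34,0)·0.125^0·0.875^34 = 0.010673
  k=1: C(34,1)·0.125^1·0.875^33 = 0.051839
  k=2: C(34,2)·0.125^2·0.875^32 = 0.122191
  k=3: C(34,3)·0.125^3·0.875^31 = 0.186196
  k=4: C(34,4)·0.125^4·0.875^30 = 0.206146
P(X ≤ 4) = 0.577045

0.5770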